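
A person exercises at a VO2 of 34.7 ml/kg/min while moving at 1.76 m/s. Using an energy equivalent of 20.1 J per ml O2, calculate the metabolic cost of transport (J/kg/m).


Power per kg = VO2 * 20.1 / 60
Power per kg = 34.7 * 20.1 / 60 = 11.6245 W/kg
Cost = power_per_kg / speed
Cost = 11.6245 / 1.76
Cost = 6.6048


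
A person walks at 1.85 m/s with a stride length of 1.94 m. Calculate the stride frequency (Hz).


f = v / stride_length
f = 1.85 / 1.94
f = 0.9536


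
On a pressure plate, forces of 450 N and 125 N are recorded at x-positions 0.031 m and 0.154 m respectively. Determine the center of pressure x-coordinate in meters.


COP_x = (F1*x1 + F2*x2) / (F1 + F2)
COP_x = (450*0.031 + 125*0.154) / (450 + 125)
Numerator = 33.2000
Denominator = 575
COP_x = 0.0577


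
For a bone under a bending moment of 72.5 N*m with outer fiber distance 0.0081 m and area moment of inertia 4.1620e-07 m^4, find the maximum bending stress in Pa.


sigma = M * c / I
sigma = 72.5 * 0.0081 / 4.1620e-07
M * c = 0.5872
sigma = 1.4110e+06


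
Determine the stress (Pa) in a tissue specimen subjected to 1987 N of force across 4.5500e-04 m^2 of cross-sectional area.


stress = F / A
stress = 1987 / 4.5500e-04
stress = 4.3670e+06


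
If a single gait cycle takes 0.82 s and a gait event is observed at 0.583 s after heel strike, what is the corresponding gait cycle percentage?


pct = (event_time / cycle_time) * 100
pct = (0.583 / 0.82) * 100
ratio = 0.7110
pct = 71.0976


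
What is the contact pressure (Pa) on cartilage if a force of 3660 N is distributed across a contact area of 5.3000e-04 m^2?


P = F / A
P = 3660 / 5.3000e-04
P = 6.9057e+06


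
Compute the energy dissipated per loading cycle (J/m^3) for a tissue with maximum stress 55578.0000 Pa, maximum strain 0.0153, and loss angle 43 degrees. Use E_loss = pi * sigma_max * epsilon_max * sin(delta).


E_loss = pi * sigma_max * epsilon_max * sin(delta)
delta = 43 deg = 0.7505 rad
sin(delta) = 0.6820
E_loss = pi * 55578.0000 * 0.0153 * 0.6820
E_loss = 1821.9126


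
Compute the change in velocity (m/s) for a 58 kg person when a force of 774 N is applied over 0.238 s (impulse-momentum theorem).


J = F * dt = 774 * 0.238 = 184.2120 N*s
delta_v = J / m
delta_v = 184.2120 / 58
delta_v = 3.1761


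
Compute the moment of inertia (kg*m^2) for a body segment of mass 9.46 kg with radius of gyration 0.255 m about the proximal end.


I = m * k^2
I = 9.46 * 0.255^2
k^2 = 0.0650
I = 0.6151


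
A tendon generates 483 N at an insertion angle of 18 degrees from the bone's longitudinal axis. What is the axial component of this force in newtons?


F_eff = F_tendon * cos(theta)
theta = 18 deg = 0.3142 rad
cos(theta) = 0.9511
F_eff = 483 * 0.9511
F_eff = 459.3603


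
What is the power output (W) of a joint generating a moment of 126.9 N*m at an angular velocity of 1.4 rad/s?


P = M * omega
P = 126.9 * 1.4
P = 177.6600


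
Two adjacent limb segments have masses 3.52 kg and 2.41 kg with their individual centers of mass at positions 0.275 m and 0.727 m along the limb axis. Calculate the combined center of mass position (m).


COM = (m1*x1 + m2*x2) / (m1 + m2)
COM = (3.52*0.275 + 2.41*0.727) / (3.52 + 2.41)
Numerator = 2.7201
Denominator = 5.9300
COM = 0.4587


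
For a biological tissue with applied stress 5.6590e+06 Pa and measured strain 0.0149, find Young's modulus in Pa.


E = stress / strain
E = 5.6590e+06 / 0.0149
E = 3.7980e+08


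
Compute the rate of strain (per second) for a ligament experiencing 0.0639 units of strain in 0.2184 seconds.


strain_rate = delta_strain / delta_t
strain_rate = 0.0639 / 0.2184
strain_rate = 0.2926


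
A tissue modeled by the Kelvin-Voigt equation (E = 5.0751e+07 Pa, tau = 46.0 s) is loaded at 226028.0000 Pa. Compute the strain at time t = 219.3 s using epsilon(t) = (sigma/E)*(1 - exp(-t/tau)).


epsilon(t) = (sigma/E) * (1 - exp(-t/tau))
sigma/E = 226028.0000 / 5.0751e+07 = 0.0045
exp(-t/tau) = exp(-219.3 / 46.0) = 0.0085
epsilon = 0.0045 * (1 - 0.0085)
epsilon = 0.0044


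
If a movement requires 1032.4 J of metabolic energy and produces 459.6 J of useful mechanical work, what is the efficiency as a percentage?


eta = (W_mech / E_meta) * 100
eta = (459.6 / 1032.4) * 100
ratio = 0.4452
eta = 44.5176


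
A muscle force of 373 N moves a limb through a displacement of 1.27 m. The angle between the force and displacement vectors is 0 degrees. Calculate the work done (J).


W = F * d * cos(theta)
theta = 0 deg = 0.0000 rad
cos(theta) = 1.0000
W = 373 * 1.27 * 1.0000
W = 473.7100


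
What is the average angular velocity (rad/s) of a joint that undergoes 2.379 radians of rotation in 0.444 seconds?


omega = delta_theta / delta_t
omega = 2.379 / 0.444
omega = 5.3581


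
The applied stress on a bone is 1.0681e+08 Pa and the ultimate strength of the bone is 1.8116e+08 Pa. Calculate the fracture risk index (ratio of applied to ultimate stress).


FRI = applied / ultimate
FRI = 1.0681e+08 / 1.8116e+08
FRI = 0.5896


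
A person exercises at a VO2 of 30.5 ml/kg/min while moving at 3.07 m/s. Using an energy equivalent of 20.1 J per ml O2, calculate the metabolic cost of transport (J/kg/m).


Power per kg = VO2 * 20.1 / 60
Power per kg = 30.5 * 20.1 / 60 = 10.2175 W/kg
Cost = power_per_kg / speed
Cost = 10.2175 / 3.07
Cost = 3.3282


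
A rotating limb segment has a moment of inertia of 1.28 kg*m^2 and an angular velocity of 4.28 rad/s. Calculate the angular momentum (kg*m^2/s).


L = I * omega
L = 1.28 * 4.28
L = 5.4784


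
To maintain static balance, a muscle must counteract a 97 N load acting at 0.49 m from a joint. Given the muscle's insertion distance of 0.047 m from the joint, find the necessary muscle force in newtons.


F_muscle = W * d_load / d_muscle
F_muscle = 97 * 0.49 / 0.047
Numerator = 47.5300
F_muscle = 1011.2766


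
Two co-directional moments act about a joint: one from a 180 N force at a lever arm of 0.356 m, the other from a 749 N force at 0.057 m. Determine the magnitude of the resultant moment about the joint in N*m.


M = F1 * d1 + F2 * d2
M = 180 * 0.356 + 749 * 0.057
M = 64.0800 + 42.6930
M = 106.7730


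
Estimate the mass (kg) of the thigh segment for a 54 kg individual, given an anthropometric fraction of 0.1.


m_segment = body_mass * fraction
m_segment = 54 * 0.1
m_segment = 5.4000


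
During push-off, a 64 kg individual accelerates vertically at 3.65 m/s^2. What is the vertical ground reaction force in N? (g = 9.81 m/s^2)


GRF = m * (g + a)
GRF = 64 * (9.81 + 3.65)
GRF = 64 * 13.4600
GRF = 861.4400


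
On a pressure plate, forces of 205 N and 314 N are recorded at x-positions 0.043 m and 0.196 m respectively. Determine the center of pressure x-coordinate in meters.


COP_x = (F1*x1 + F2*x2) / (F1 + F2)
COP_x = (205*0.043 + 314*0.196) / (205 + 314)
Numerator = 70.3590
Denominator = 519
COP_x = 0.1356


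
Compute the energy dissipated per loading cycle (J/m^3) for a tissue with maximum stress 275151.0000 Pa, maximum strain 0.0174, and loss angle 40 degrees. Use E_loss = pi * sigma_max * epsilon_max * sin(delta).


E_loss = pi * sigma_max * epsilon_max * sin(delta)
delta = 40 deg = 0.6981 rad
sin(delta) = 0.6428
E_loss = pi * 275151.0000 * 0.0174 * 0.6428
E_loss = 9668.0239


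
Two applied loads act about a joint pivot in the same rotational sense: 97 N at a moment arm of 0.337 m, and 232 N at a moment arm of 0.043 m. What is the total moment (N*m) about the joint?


M = F1 * d1 + F2 * d2
M = 97 * 0.337 + 232 * 0.043
M = 32.6890 + 9.9760
M = 42.6650


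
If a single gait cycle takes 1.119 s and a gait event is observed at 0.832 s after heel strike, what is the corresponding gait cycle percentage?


pct = (event_time / cycle_time) * 100
pct = (0.832 / 1.119) * 100
ratio = 0.7435
pct = 74.3521


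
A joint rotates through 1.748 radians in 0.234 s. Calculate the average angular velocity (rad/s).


omega = delta_theta / delta_t
omega = 1.748 / 0.234
omega = 7.4701


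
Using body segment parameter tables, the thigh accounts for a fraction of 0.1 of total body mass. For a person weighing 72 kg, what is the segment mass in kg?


m_segment = body_mass * fraction
m_segment = 72 * 0.1
m_segment = 7.2000


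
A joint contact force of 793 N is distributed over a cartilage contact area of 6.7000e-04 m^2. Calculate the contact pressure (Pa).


P = F / A
P = 793 / 6.7000e-04
P = 1.1836e+06


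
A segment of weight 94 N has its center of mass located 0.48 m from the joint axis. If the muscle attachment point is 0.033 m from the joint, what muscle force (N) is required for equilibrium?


F_muscle = W * d_load / d_muscle
F_muscle = 94 * 0.48 / 0.033
Numerator = 45.1200
F_muscle = 1367.2727


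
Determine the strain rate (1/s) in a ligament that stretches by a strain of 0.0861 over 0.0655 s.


strain_rate = delta_strain / delta_t
strain_rate = 0.0861 / 0.0655
strain_rate = 1.3145


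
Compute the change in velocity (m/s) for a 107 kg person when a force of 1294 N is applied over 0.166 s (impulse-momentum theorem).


J = F * dt = 1294 * 0.166 = 214.8040 N*s
delta_v = J / m
delta_v = 214.8040 / 107
delta_v = 2.0075


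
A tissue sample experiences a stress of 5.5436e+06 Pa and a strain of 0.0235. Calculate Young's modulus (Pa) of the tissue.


E = stress / strain
E = 5.5436e+06 / 0.0235
E = 2.3590e+08


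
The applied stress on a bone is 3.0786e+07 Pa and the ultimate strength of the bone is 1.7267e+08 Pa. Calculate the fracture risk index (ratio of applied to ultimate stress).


FRI = applied / ultimate
FRI = 3.0786e+07 / 1.7267e+08
FRI = 0.1783


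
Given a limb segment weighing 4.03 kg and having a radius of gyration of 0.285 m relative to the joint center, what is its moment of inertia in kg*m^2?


I = m * k^2
I = 4.03 * 0.285^2
k^2 = 0.0812
I = 0.3273


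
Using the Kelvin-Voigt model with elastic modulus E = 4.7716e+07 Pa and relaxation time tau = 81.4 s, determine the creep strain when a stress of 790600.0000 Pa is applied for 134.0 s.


epsilon(t) = (sigma/E) * (1 - exp(-t/tau))
sigma/E = 790600.0000 / 4.7716e+07 = 0.0166
exp(-t/tau) = exp(-134.0 / 81.4) = 0.1928
epsilon = 0.0166 * (1 - 0.1928)
epsilon = 0.0134


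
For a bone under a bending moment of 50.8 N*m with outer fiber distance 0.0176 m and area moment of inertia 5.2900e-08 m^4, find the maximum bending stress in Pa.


sigma = M * c / I
sigma = 50.8 * 0.0176 / 5.2900e-08
M * c = 0.8941
sigma = 1.6901e+07


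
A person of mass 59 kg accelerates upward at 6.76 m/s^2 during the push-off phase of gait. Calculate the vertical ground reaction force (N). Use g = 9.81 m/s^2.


GRF = m * (g + a)
GRF = 59 * (9.81 + 6.76)
GRF = 59 * 16.5700
GRF = 977.6300


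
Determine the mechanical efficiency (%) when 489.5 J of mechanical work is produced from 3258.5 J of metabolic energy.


eta = (W_mech / E_meta) * 100
eta = (489.5 / 3258.5) * 100
ratio = 0.1502
eta = 15.0222


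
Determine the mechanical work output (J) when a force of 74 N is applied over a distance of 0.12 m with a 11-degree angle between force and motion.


W = F * d * cos(theta)
theta = 11 deg = 0.1920 rad
cos(theta) = 0.9816
W = 74 * 0.12 * 0.9816
W = 8.7168


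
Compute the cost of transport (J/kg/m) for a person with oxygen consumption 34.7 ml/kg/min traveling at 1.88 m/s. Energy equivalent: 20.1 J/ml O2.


Power per kg = VO2 * 20.1 / 60
Power per kg = 34.7 * 20.1 / 60 = 11.6245 W/kg
Cost = power_per_kg / speed
Cost = 11.6245 / 1.88
Cost = 6.1832


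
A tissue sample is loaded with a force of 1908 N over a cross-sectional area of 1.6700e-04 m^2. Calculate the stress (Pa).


stress = F / A
stress = 1908 / 1.6700e-04
stress = 1.1425e+07


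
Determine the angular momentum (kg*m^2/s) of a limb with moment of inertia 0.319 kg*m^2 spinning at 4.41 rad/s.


L = I * omega
L = 0.319 * 4.41
L = 1.4068


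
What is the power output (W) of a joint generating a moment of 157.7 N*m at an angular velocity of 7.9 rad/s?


P = M * omega
P = 157.7 * 7.9
P = 1245.8300


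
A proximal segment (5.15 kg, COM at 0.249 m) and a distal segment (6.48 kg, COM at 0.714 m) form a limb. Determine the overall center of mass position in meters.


COM = (m1*x1 + m2*x2) / (m1 + m2)
COM = (5.15*0.249 + 6.48*0.714) / (5.15 + 6.48)
Numerator = 5.9091
Denominator = 11.6300
COM = 0.5081


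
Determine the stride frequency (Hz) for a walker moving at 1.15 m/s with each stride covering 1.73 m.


f = v / stride_length
f = 1.15 / 1.73
f = 0.6647


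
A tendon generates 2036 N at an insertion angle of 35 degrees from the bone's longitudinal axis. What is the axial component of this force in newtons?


F_eff = F_tendon * cos(theta)
theta = 35 deg = 0.6109 rad
cos(theta) = 0.8192
F_eff = 2036 * 0.8192
F_eff = 1667.7936


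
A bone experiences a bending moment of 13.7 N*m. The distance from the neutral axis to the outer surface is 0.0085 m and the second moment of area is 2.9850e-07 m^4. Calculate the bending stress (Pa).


sigma = M * c / I
sigma = 13.7 * 0.0085 / 2.9850e-07
M * c = 0.1164
sigma = 390117.2529


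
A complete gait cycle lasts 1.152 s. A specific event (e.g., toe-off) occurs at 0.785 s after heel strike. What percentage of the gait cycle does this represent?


pct = (event_time / cycle_time) * 100
pct = (0.785 / 1.152) * 100
ratio = 0.6814
pct = 68.1424


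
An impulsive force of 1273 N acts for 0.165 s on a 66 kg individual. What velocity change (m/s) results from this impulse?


J = F * dt = 1273 * 0.165 = 210.0450 N*s
delta_v = J / m
delta_v = 210.0450 / 66
delta_v = 3.1825


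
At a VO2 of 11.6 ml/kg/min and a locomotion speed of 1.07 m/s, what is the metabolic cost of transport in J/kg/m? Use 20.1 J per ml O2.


Power per kg = VO2 * 20.1 / 60
Power per kg = 11.6 * 20.1 / 60 = 3.8860 W/kg
Cost = power_per_kg / speed
Cost = 3.8860 / 1.07
Cost = 3.6318


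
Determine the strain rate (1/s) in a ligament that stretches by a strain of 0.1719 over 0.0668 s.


strain_rate = delta_strain / delta_t
strain_rate = 0.1719 / 0.0668
strain_rate = 2.5734


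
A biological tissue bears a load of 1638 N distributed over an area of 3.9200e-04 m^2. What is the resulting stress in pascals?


stress = F / A
stress = 1638 / 3.9200e-04
stress = 4.1786e+06


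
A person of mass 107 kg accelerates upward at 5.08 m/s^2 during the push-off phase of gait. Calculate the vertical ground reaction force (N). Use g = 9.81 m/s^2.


GRF = m * (g + a)
GRF = 107 * (9.81 + 5.08)
GRF = 107 * 14.8900
GRF = 1593.2300


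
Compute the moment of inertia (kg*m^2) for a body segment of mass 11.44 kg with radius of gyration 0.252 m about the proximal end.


I = m * k^2
I = 11.44 * 0.252^2
k^2 = 0.0635
I = 0.7265


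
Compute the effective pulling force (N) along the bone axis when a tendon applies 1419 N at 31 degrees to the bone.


F_eff = F_tendon * cos(theta)
theta = 31 deg = 0.5411 rad
cos(theta) = 0.8572
F_eff = 1419 * 0.8572
F_eff = 1216.3204


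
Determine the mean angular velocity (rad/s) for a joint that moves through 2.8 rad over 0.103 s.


omega = delta_theta / delta_t
omega = 2.8 / 0.103
omega = 27.1845


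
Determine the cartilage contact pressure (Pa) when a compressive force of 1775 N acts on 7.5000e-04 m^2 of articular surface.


P = F / A
P = 1775 / 7.5000e-04
P = 2.3667e+06


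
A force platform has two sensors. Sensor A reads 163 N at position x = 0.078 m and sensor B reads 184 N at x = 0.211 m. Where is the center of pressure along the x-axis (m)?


COP_x = (F1*x1 + F2*x2) / (F1 + F2)
COP_x = (163*0.078 + 184*0.211) / (163 + 184)
Numerator = 51.5380
Denominator = 347
COP_x = 0.1485


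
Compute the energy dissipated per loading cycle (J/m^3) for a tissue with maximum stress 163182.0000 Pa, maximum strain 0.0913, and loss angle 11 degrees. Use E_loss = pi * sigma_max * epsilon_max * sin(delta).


E_loss = pi * sigma_max * epsilon_max * sin(delta)
delta = 11 deg = 0.1920 rad
sin(delta) = 0.1908
E_loss = pi * 163182.0000 * 0.0913 * 0.1908
E_loss = 8930.8284


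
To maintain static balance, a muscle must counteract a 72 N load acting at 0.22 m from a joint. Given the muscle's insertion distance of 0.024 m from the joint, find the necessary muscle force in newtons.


F_muscle = W * d_load / d_muscle
F_muscle = 72 * 0.22 / 0.024
Numerator = 15.8400
F_muscle = 660.0000


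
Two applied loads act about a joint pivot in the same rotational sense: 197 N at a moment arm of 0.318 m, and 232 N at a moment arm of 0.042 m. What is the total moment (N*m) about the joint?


M = F1 * d1 + F2 * d2
M = 197 * 0.318 + 232 * 0.042
M = 62.6460 + 9.7440
M = 72.3900


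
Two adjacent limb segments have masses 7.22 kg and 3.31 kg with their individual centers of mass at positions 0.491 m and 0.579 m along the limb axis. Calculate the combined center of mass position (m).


COM = (m1*x1 + m2*x2) / (m1 + m2)
COM = (7.22*0.491 + 3.31*0.579) / (7.22 + 3.31)
Numerator = 5.4615
Denominator = 10.5300
COM = 0.5187


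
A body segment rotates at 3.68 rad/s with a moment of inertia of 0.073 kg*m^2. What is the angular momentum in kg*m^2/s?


L = I * omega
L = 0.073 * 3.68
L = 0.2686


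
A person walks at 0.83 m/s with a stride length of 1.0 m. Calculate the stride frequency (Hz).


f = v / stride_length
f = 0.83 / 1.0
f = 0.8300


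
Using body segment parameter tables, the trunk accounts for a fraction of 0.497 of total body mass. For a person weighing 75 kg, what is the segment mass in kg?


m_segment = body_mass * fraction
m_segment = 75 * 0.497
m_segment = 37.2750


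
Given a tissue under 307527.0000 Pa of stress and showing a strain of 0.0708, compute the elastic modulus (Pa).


E = stress / strain
E = 307527.0000 / 0.0708
E = 4.3436e+06


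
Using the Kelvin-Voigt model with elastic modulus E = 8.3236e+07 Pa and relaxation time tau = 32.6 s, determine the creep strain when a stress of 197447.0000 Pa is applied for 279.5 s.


epsilon(t) = (sigma/E) * (1 - exp(-t/tau))
sigma/E = 197447.0000 / 8.3236e+07 = 0.0024
exp(-t/tau) = exp(-279.5 / 32.6) = 1.8903e-04
epsilon = 0.0024 * (1 - 1.8903e-04)
epsilon = 0.0024


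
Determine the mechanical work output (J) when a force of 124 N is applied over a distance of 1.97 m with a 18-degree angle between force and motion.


W = F * d * cos(theta)
theta = 18 deg = 0.3142 rad
cos(theta) = 0.9511
W = 124 * 1.97 * 0.9511
W = 232.3241


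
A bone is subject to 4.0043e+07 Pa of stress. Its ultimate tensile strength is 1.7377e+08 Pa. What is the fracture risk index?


FRI = applied / ultimate
FRI = 4.0043e+07 / 1.7377e+08
FRI = 0.2304


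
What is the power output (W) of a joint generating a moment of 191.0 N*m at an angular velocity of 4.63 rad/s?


P = M * omega
P = 191.0 * 4.63
P = 884.3300


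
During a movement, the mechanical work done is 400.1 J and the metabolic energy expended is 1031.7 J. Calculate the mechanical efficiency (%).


eta = (W_mech / E_meta) * 100
eta = (400.1 / 1031.7) * 100
ratio = 0.3878
eta = 38.7807


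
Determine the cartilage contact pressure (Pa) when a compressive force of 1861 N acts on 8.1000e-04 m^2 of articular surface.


P = F / A
P = 1861 / 8.1000e-04
P = 2.2975e+06


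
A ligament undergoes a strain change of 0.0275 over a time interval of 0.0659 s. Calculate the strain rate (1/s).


strain_rate = delta_strain / delta_t
strain_rate = 0.0275 / 0.0659
strain_rate = 0.4173


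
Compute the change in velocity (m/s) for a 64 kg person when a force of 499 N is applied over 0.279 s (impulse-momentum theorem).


J = F * dt = 499 * 0.279 = 139.2210 N*s
delta_v = J / m
delta_v = 139.2210 / 64
delta_v = 2.1753


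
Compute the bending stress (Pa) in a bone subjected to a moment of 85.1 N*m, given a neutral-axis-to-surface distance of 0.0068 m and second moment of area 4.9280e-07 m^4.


sigma = M * c / I
sigma = 85.1 * 0.0068 / 4.9280e-07
M * c = 0.5787
sigma = 1.1743e+06


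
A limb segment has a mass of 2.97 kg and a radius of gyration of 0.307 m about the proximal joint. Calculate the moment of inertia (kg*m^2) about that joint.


I = m * k^2
I = 2.97 * 0.307^2
k^2 = 0.0942
I = 0.2799


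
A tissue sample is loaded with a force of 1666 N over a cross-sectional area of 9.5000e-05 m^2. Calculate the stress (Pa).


stress = F / A
stress = 1666 / 9.5000e-05
stress = 1.7537e+07


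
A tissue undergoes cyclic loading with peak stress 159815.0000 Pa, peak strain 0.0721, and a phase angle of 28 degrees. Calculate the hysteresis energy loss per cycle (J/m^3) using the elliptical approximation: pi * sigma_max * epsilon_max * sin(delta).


E_loss = pi * sigma_max * epsilon_max * sin(delta)
delta = 28 deg = 0.4887 rad
sin(delta) = 0.4695
E_loss = pi * 159815.0000 * 0.0721 * 0.4695
E_loss = 16994.6399


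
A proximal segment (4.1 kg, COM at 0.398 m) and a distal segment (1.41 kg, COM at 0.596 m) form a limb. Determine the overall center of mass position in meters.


COM = (m1*x1 + m2*x2) / (m1 + m2)
COM = (4.1*0.398 + 1.41*0.596) / (4.1 + 1.41)
Numerator = 2.4722
Denominator = 5.5100
COM = 0.4487


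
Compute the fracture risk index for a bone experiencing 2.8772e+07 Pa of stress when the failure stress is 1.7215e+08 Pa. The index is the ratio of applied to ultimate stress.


FRI = applied / ultimate
FRI = 2.8772e+07 / 1.7215e+08
FRI = 0.1671


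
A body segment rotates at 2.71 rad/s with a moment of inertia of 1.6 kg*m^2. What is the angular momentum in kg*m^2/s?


L = I * omega
L = 1.6 * 2.71
L = 4.3360


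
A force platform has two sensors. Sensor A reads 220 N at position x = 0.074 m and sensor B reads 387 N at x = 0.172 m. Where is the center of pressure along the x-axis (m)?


COP_x = (F1*x1 + F2*x2) / (F1 + F2)
COP_x = (220*0.074 + 387*0.172) / (220 + 387)
Numerator = 82.8440
Denominator = 607
COP_x = 0.1365


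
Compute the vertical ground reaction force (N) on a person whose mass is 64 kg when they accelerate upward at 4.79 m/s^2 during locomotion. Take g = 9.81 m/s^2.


GRF = m * (g + a)
GRF = 64 * (9.81 + 4.79)
GRF = 64 * 14.6000
GRF = 934.4000


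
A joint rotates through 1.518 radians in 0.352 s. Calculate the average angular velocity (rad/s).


omega = delta_theta / delta_t
omega = 1.518 / 0.352
omega = 4.3125


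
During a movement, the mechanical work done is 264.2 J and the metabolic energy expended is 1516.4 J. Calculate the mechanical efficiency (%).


eta = (W_mech / E_meta) * 100
eta = (264.2 / 1516.4) * 100
ratio = 0.1742
eta = 17.4228


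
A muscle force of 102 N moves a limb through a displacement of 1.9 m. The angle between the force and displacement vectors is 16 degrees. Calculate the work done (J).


W = F * d * cos(theta)
theta = 16 deg = 0.2793 rad
cos(theta) = 0.9613
W = 102 * 1.9 * 0.9613
W = 186.2925


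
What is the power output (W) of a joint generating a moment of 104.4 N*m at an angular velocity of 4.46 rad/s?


P = M * omega
P = 104.4 * 4.46
P = 465.6240


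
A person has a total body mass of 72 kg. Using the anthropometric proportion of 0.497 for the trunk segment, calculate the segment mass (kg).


m_segment = body_mass * fraction
m_segment = 72 * 0.497
m_segment = 35.7840


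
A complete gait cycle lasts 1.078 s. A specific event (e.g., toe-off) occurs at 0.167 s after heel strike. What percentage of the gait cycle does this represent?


pct = (event_time / cycle_time) * 100
pct = (0.167 / 1.078) * 100
ratio = 0.1549
pct = 15.4917


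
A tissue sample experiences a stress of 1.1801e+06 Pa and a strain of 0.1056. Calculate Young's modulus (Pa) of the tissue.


E = stress / strain
E = 1.1801e+06 / 0.1056
E = 1.1175e+07


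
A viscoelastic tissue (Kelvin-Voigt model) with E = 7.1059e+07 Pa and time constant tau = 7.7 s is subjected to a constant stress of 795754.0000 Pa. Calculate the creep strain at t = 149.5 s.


epsilon(t) = (sigma/E) * (1 - exp(-t/tau))
sigma/E = 795754.0000 / 7.1059e+07 = 0.0112
exp(-t/tau) = exp(-149.5 / 7.7) = 3.6976e-09
epsilon = 0.0112 * (1 - 3.6976e-09)
epsilon = 0.0112


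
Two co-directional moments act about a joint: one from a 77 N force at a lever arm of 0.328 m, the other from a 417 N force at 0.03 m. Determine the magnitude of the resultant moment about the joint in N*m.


M = F1 * d1 + F2 * d2
M = 77 * 0.328 + 417 * 0.03
M = 25.2560 + 12.5100
M = 37.7660


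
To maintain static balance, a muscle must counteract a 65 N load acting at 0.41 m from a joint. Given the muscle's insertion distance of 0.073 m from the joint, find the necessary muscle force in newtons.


F_muscle = W * d_load / d_muscle
F_muscle = 65 * 0.41 / 0.073
Numerator = 26.6500
F_muscle = 365.0685


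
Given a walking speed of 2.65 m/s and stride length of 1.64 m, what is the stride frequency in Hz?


f = v / stride_length
f = 2.65 / 1.64
f = 1.6159


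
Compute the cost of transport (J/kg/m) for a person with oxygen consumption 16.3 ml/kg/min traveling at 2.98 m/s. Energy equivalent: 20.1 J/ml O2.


Power per kg = VO2 * 20.1 / 60
Power per kg = 16.3 * 20.1 / 60 = 5.4605 W/kg
Cost = power_per_kg / speed
Cost = 5.4605 / 2.98
Cost = 1.8324


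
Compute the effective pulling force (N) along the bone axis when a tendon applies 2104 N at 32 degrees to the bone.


F_eff = F_tendon * cos(theta)
theta = 32 deg = 0.5585 rad
cos(theta) = 0.8480
F_eff = 2104 * 0.8480
F_eff = 1784.2932


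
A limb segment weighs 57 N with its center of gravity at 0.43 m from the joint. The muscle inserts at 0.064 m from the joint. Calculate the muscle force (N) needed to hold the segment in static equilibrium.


F_muscle = W * d_load / d_muscle
F_muscle = 57 * 0.43 / 0.064
Numerator = 24.5100
F_muscle = 382.9687


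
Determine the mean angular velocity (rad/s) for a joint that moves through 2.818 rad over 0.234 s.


omega = delta_theta / delta_t
omega = 2.818 / 0.234
omega = 12.0427


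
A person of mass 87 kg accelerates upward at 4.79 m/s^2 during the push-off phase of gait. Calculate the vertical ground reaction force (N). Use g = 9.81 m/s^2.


GRF = m * (g + a)
GRF = 87 * (9.81 + 4.79)
GRF = 87 * 14.6000
GRF = 1270.2000


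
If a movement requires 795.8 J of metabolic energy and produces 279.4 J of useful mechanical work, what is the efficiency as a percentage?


eta = (W_mech / E_meta) * 100
eta = (279.4 / 795.8) * 100
ratio = 0.3511
eta = 35.1093


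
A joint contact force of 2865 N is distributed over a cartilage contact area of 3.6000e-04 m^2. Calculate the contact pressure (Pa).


P = F / A
P = 2865 / 3.6000e-04
P = 7.9583e+06


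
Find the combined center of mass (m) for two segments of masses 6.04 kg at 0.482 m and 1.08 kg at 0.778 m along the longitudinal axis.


COM = (m1*x1 + m2*x2) / (m1 + m2)
COM = (6.04*0.482 + 1.08*0.778) / (6.04 + 1.08)
Numerator = 3.7515
Denominator = 7.1200
COM = 0.5269


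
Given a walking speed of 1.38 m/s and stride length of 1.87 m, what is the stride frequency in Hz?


f = v / stride_length
f = 1.38 / 1.87
f = 0.7380


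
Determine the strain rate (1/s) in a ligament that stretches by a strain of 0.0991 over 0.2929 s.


strain_rate = delta_strain / delta_t
strain_rate = 0.0991 / 0.2929
strain_rate = 0.3383


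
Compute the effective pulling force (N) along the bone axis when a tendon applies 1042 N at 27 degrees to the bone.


F_eff = F_tendon * cos(theta)
theta = 27 deg = 0.4712 rad
cos(theta) = 0.8910
F_eff = 1042 * 0.8910
F_eff = 928.4288


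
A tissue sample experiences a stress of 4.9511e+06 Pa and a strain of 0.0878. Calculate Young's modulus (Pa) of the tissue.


E = stress / strain
E = 4.9511e+06 / 0.0878
E = 5.6391e+07


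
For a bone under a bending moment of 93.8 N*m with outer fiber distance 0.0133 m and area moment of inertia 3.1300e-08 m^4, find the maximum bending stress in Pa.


sigma = M * c / I
sigma = 93.8 * 0.0133 / 3.1300e-08
M * c = 1.2475
sigma = 3.9858e+07


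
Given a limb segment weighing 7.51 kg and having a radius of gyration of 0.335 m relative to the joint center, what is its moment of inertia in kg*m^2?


I = m * k^2
I = 7.51 * 0.335^2
k^2 = 0.1122
I = 0.8428


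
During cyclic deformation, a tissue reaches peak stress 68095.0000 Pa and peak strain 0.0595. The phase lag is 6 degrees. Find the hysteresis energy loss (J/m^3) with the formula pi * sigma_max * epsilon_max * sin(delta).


E_loss = pi * sigma_max * epsilon_max * sin(delta)
delta = 6 deg = 0.1047 rad
sin(delta) = 0.1045
E_loss = pi * 68095.0000 * 0.0595 * 0.1045
E_loss = 1330.5054


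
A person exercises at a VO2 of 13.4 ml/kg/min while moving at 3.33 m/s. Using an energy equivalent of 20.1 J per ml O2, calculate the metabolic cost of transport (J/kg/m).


Power per kg = VO2 * 20.1 / 60
Power per kg = 13.4 * 20.1 / 60 = 4.4890 W/kg
Cost = power_per_kg / speed
Cost = 4.4890 / 3.33
Cost = 1.3480


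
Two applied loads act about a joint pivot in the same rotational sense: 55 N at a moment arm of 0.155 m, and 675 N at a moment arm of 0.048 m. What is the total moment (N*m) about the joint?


M = F1 * d1 + F2 * d2
M = 55 * 0.155 + 675 * 0.048
M = 8.5250 + 32.4000
M = 40.9250


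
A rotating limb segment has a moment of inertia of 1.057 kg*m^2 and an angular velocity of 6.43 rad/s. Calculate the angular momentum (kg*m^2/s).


L = I * omega
L = 1.057 * 6.43
L = 6.7965


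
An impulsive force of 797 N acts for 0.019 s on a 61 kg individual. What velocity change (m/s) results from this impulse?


J = F * dt = 797 * 0.019 = 15.1430 N*s
delta_v = J / m
delta_v = 15.1430 / 61
delta_v = 0.2482


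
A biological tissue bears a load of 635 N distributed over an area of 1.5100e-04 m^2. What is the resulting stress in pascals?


stress = F / A
stress = 635 / 1.5100e-04
stress = 4.2053e+06


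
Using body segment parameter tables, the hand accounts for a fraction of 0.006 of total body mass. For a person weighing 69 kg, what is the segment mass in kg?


m_segment = body_mass * fraction
m_segment = 69 * 0.006
m_segment = 0.4140


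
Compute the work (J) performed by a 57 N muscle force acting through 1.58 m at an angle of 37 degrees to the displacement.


W = F * d * cos(theta)
theta = 37 deg = 0.6458 rad
cos(theta) = 0.7986
W = 57 * 1.58 * 0.7986
W = 71.9251


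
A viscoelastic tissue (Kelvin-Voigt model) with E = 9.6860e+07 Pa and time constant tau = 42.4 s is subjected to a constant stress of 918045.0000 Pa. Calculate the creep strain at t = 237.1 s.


epsilon(t) = (sigma/E) * (1 - exp(-t/tau))
sigma/E = 918045.0000 / 9.6860e+07 = 0.0095
exp(-t/tau) = exp(-237.1 / 42.4) = 0.0037
epsilon = 0.0095 * (1 - 0.0037)
epsilon = 0.0094


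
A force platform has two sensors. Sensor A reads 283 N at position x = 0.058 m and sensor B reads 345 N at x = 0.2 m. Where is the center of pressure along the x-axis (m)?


COP_x = (F1*x1 + F2*x2) / (F1 + F2)
COP_x = (283*0.058 + 345*0.2) / (283 + 345)
Numerator = 85.4140
Denominator = 628
COP_x = 0.1360


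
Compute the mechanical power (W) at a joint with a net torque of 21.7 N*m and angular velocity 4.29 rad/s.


P = M * omega
P = 21.7 * 4.29
P = 93.0930


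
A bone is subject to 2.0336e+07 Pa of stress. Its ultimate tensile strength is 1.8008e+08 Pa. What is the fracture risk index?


FRI = applied / ultimate
FRI = 2.0336e+07 / 1.8008e+08
FRI = 0.1129


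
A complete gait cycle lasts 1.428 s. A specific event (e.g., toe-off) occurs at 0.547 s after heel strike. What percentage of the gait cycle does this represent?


pct = (event_time / cycle_time) * 100
pct = (0.547 / 1.428) * 100
ratio = 0.3831
pct = 38.3053


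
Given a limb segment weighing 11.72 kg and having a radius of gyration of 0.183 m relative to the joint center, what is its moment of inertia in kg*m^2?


I = m * k^2
I = 11.72 * 0.183^2
k^2 = 0.0335
I = 0.3925


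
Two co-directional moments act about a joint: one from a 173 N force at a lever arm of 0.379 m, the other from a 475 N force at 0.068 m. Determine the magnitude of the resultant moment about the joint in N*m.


M = F1 * d1 + F2 * d2
M = 173 * 0.379 + 475 * 0.068
M = 65.5670 + 32.3000
M = 97.8670


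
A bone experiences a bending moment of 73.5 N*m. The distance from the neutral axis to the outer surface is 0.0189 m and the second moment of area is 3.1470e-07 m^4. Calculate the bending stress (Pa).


sigma = M * c / I
sigma = 73.5 * 0.0189 / 3.1470e-07
M * c = 1.3892
sigma = 4.4142e+06


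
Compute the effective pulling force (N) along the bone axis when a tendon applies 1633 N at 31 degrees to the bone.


F_eff = F_tendon * cos(theta)
theta = 31 deg = 0.5411 rad
cos(theta) = 0.8572
F_eff = 1633 * 0.8572
F_eff = 1399.7542


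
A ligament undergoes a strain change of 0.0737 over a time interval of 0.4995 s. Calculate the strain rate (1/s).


strain_rate = delta_strain / delta_t
strain_rate = 0.0737 / 0.4995
strain_rate = 0.1475


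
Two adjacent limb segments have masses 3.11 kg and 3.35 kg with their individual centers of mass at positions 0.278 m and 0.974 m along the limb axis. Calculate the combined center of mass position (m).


COM = (m1*x1 + m2*x2) / (m1 + m2)
COM = (3.11*0.278 + 3.35*0.974) / (3.11 + 3.35)
Numerator = 4.1275
Denominator = 6.4600
COM = 0.6389


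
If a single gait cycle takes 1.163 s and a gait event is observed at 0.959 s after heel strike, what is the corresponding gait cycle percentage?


pct = (event_time / cycle_time) * 100
pct = (0.959 / 1.163) * 100
ratio = 0.8246
pct = 82.4592


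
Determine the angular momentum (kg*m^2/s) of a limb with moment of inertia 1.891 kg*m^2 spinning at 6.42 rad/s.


L = I * omega
L = 1.891 * 6.42
L = 12.1402


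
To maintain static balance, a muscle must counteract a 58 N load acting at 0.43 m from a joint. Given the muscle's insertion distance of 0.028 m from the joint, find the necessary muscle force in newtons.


F_muscle = W * d_load / d_muscle
F_muscle = 58 * 0.43 / 0.028
Numerator = 24.9400
F_muscle = 890.7143


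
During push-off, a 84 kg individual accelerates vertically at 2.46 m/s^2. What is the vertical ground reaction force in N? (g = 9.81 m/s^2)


GRF = m * (g + a)
GRF = 84 * (9.81 + 2.46)
GRF = 84 * 12.2700
GRF = 1030.6800


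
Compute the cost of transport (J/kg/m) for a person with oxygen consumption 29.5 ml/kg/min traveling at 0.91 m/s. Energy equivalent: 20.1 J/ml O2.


Power per kg = VO2 * 20.1 / 60
Power per kg = 29.5 * 20.1 / 60 = 9.8825 W/kg
Cost = power_per_kg / speed
Cost = 9.8825 / 0.91
Cost = 10.8599


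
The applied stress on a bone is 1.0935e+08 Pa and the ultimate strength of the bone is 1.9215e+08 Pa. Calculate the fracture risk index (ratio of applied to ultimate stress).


FRI = applied / ultimate
FRI = 1.0935e+08 / 1.9215e+08
FRI = 0.5691


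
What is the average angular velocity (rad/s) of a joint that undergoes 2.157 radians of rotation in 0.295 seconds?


omega = delta_theta / delta_t
omega = 2.157 / 0.295
omega = 7.3119


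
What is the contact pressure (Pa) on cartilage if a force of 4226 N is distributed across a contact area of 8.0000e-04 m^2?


P = F / A
P = 4226 / 8.0000e-04
P = 5.2825e+06


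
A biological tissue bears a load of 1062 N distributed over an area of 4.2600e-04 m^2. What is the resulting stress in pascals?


stress = F / A
stress = 1062 / 4.2600e-04
stress = 2.4930e+06


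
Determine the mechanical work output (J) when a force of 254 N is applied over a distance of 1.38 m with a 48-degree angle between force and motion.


W = F * d * cos(theta)
theta = 48 deg = 0.8378 rad
cos(theta) = 0.6691
W = 254 * 1.38 * 0.6691
W = 234.5437


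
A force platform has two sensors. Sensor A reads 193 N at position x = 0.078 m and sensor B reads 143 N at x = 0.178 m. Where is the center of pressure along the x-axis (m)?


COP_x = (F1*x1 + F2*x2) / (F1 + F2)
COP_x = (193*0.078 + 143*0.178) / (193 + 143)
Numerator = 40.5080
Denominator = 336
COP_x = 0.1206


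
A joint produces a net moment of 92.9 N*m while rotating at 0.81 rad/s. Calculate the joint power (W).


P = M * omega
P = 92.9 * 0.81
P = 75.2490


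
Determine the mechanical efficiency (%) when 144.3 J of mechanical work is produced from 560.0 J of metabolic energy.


eta = (W_mech / E_meta) * 100
eta = (144.3 / 560.0) * 100
ratio = 0.2577
eta = 25.7679


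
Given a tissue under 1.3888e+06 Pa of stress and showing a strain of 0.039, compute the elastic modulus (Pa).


E = stress / strain
E = 1.3888e+06 / 0.039
E = 3.5610e+07


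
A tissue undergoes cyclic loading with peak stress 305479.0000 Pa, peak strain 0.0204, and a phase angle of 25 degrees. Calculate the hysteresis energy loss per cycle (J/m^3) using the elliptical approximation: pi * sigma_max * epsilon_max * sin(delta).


E_loss = pi * sigma_max * epsilon_max * sin(delta)
delta = 25 deg = 0.4363 rad
sin(delta) = 0.4226
E_loss = pi * 305479.0000 * 0.0204 * 0.4226
E_loss = 8273.8884


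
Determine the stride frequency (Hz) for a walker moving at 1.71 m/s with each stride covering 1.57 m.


f = v / stride_length
f = 1.71 / 1.57
f = 1.0892


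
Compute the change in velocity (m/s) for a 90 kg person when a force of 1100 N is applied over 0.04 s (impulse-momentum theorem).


J = F * dt = 1100 * 0.04 = 44.0000 N*s
delta_v = J / m
delta_v = 44.0000 / 90
delta_v = 0.4889


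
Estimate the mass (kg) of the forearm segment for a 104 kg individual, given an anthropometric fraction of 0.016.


m_segment = body_mass * fraction
m_segment = 104 * 0.016
m_segment = 1.6640


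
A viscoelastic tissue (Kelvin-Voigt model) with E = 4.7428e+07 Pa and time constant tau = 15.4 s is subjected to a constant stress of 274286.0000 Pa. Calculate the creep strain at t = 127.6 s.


epsilon(t) = (sigma/E) * (1 - exp(-t/tau))
sigma/E = 274286.0000 / 4.7428e+07 = 0.0058
exp(-t/tau) = exp(-127.6 / 15.4) = 2.5209e-04
epsilon = 0.0058 * (1 - 2.5209e-04)
epsilon = 0.0058


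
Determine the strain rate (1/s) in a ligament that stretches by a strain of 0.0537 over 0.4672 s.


strain_rate = delta_strain / delta_t
strain_rate = 0.0537 / 0.4672
strain_rate = 0.1149


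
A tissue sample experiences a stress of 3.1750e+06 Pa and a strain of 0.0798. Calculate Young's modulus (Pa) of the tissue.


E = stress / strain
E = 3.1750e+06 / 0.0798
E = 3.9787e+07


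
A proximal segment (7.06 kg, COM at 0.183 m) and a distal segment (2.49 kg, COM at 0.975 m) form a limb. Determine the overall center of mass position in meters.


COM = (m1*x1 + m2*x2) / (m1 + m2)
COM = (7.06*0.183 + 2.49*0.975) / (7.06 + 2.49)
Numerator = 3.7197
Denominator = 9.5500
COM = 0.3895


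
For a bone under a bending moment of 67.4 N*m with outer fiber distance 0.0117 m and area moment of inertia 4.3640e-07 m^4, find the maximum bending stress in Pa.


sigma = M * c / I
sigma = 67.4 * 0.0117 / 4.3640e-07
M * c = 0.7886
sigma = 1.8070e+06


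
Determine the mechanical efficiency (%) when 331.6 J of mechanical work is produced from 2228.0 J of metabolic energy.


eta = (W_mech / E_meta) * 100
eta = (331.6 / 2228.0) * 100
ratio = 0.1488
eta = 14.8833


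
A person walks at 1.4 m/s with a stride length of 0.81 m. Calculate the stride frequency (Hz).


f = v / stride_length
f = 1.4 / 0.81
f = 1.7284


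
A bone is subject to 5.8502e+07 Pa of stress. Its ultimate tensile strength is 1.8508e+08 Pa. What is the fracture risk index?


FRI = applied / ultimate
FRI = 5.8502e+07 / 1.8508e+08
FRI = 0.3161


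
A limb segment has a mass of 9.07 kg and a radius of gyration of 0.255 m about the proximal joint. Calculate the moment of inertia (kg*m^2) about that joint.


I = m * k^2
I = 9.07 * 0.255^2
k^2 = 0.0650
I = 0.5898
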